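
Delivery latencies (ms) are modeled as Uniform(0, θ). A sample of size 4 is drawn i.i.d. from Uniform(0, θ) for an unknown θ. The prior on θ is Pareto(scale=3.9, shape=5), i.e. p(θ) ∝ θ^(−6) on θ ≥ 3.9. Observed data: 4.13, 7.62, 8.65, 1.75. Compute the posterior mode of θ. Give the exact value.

θ̂_MAP = 8.65

The Uniform(0, θ) likelihood is θ^(−n) for θ ≥ max(xᵢ), zero otherwise. Here max(xᵢ) = 8.65.
Posterior ∝ θ^(−6) · θ^(−4) = θ^(−10) on θ ≥ max(3.9, 8.65) = 8.65.
This density is strictly decreasing in θ, so the posterior mode lies at the lower boundary of the support.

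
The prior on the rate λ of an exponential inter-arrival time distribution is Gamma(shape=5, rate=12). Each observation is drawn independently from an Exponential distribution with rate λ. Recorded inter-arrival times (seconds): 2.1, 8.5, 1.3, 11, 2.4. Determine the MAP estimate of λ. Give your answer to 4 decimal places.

The Exponential(rate=λ) likelihood is ∝ λ^n e^(−λΣtᵢ). Here n = 5 and Σtᵢ = 2.1 + 8.5 + 1.3 + 11 + 2.4 = 25.3.
Posterior ∝ λ^4e^(−12λ) · λ^5e^(−25.3λ) = λ^9e^(−37.3λ), i.e. Gamma(10, 37.3).
Mode = (a−1)/b = 9/37.3 ≈ 0.2413.

λ̂_MAP = 0.2413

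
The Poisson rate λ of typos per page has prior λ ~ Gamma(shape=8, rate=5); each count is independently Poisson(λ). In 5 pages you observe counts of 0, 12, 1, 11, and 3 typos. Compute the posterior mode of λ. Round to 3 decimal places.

λ̂_MAP = 3.400

Σxᵢ = 0+12+1+11+3 = 27, with n = 5.
Posterior ∝ λ^7e^(−5λ) · λ^27e^(−5λ) = λ^34e^(−10λ), i.e. Gamma(shape=35, rate=10).
The mode of a Gamma(a, b) with a ≥ 1 (shape–rate) is (a−1)/b = 34/10 ≈ 3.400.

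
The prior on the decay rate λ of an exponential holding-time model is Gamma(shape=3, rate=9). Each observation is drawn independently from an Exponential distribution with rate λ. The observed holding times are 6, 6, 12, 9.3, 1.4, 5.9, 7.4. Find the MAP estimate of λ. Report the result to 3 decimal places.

The Exponential(rate=λ) likelihood is ∝ λ^n e^(−λΣtᵢ). Here n = 7 and Σtᵢ = 6 + 6 + 12 + 9.3 + 1.4 + 5.9 + 7.4 = 48.
Posterior ∝ λ^2e^(−9λ) · λ^7e^(−48λ) = λ^9e^(−57λ), i.e. Gamma(10, 57).
Mode = (a−1)/b = 9/57 ≈ 0.158.

λ̂_MAP = 0.158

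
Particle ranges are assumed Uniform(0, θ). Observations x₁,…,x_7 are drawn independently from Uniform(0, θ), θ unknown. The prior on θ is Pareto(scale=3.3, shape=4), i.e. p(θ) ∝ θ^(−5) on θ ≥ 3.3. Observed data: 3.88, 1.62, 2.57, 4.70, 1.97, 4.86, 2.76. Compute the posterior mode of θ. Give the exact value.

The Uniform(0, θ) likelihood is θ^(−n) for θ ≥ max(xᵢ), zero otherwise. Here max(xᵢ) = 4.86.
Posterior ∝ θ^(−5) · θ^(−7) = θ^(−12) on θ ≥ max(3.3, 4.86) = 4.86.
This density is strictly decreasing in θ, so the posterior mode lies at the lower boundary of the support.

θ̂_MAP = 4.86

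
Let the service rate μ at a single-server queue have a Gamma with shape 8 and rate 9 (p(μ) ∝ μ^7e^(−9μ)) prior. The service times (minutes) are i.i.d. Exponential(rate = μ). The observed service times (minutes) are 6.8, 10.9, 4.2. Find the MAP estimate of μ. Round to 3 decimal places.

μ̂_MAP = 0.324

The Exponential(rate=μ) likelihood is ∝ μ^n e^(−μΣtᵢ). Here n = 3 and Σtᵢ = 6.8 + 10.9 + 4.2 = 21.9.
Posterior ∝ μ^7e^(−9μ) · μ^3e^(−21.9μ) = μ^10e^(−30.9μ), i.e. Gamma(11, 30.9).
Mode = (a−1)/b = 10/30.9 ≈ 0.324.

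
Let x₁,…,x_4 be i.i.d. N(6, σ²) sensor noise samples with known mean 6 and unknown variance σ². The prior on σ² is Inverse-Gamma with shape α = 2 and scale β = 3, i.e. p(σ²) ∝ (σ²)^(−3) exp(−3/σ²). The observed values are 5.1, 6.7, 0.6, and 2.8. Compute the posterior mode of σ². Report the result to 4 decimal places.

σ̂²_MAP = 4.6700

Sum of squared deviations about the known mean: SS = (5.1−6)² + (6.7−6)² + (0.6−6)² + (2.8−6)² = 40.7.
The Normal likelihood contributes (σ²)^(−n/2) exp(−SS/(2σ²)), so the posterior is Inverse-Gamma(α + n/2, β + SS/2) = Inverse-Gamma(4, 23.35).
The mode of Inverse-Gamma(a, b) is b/(a+1) = 23.35/5 ≈ 4.6700.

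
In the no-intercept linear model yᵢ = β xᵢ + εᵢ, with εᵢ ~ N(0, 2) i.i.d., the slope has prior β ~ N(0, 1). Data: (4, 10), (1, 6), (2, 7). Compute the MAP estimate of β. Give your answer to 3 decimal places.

β̂_MAP = 2.609

log p(β | y) = −Σ(yᵢ − βxᵢ)²/(2·2) − β²/(2·1) + const.
Setting the derivative to zero: Σxᵢ(yᵢ − βxᵢ)/2 − β/1 = 0, so β = Σxᵢyᵢ / (Σxᵢ² + σ²/τ²).
Σxᵢyᵢ = 4·10 + 1·6 + 2·7 = 60; Σxᵢ² = 21; σ²/τ² = 2.
β̂_MAP = 60 / (21 + 2) = 60/23 ≈ 2.609.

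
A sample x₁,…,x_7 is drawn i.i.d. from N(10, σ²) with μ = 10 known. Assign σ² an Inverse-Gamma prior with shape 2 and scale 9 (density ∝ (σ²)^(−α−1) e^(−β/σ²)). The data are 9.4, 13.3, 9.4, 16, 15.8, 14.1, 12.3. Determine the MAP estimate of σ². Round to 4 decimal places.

σ̂²_MAP = 9.3346

Sum of squared deviations about the known mean: SS = (9.4−10)² + (13.3−10)² + (9.4−10)² + (16−10)² + (15.8−10)² + (14.1−10)² + (12.3−10)² = 103.35.
The Normal likelihood contributes (σ²)^(−n/2) exp(−SS/(2σ²)), so the posterior is Inverse-Gamma(α + n/2, β + SS/2) = Inverse-Gamma(5.5, 60.675).
The mode of Inverse-Gamma(a, b) is b/(a+1) = 60.675/6.5 ≈ 9.3346.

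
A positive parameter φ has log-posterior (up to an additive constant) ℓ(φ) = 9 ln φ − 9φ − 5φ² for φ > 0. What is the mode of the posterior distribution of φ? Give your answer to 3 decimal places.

ℓ'(φ) = 9/φ − 9 − 10φ. Setting this to zero and multiplying by φ: 10φ² + 9φ − 9 = 0.
φ = (−9 + √(9² + 4·10·9)) / (2·10) = (−9 + √441) / 20 = (−9 + 21)/20 = 3/5.
ℓ''(φ) = −9/φ² − 10 < 0, confirming a maximum.

φ̂_MAP = 0.600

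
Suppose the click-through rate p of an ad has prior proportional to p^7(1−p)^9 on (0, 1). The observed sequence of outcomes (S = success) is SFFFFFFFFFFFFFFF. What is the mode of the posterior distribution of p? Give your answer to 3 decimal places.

The prior density ∝ p^7(1−p)^9 is the kernel of Beta(8, 10).
Data: 1 success in 16 trials (from the sequence). The binomial likelihood contributes p(1−p)^15, so the posterior is Beta(8+1, 10+15) = Beta(9, 25).
For Beta(a, b) with a, b > 1 the mode is (a−1)/(a+b−2) = 8/32 ≈ 0.250.

p̂_MAP = 0.250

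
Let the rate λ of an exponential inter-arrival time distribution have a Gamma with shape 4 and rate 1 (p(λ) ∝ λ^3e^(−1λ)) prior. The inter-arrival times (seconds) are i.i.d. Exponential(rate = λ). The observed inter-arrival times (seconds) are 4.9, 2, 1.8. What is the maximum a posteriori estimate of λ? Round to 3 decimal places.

λ̂_MAP = 0.619

The Exponential(rate=λ) likelihood is ∝ λ^n e^(−λΣtᵢ). Here n = 3 and Σtᵢ = 4.9 + 2 + 1.8 = 8.7.
Posterior ∝ λ^3e^(−1λ) · λ^3e^(−8.7λ) = λ^6e^(−9.7λ), i.e. Gamma(7, 9.7).
Mode = (a−1)/b = 6/9.7 ≈ 0.619.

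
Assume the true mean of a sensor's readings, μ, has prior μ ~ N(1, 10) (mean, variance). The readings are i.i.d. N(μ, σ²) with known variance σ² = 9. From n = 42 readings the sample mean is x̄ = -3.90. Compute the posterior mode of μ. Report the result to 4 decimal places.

n = 42, x̄ = -3.90.
For a Normal prior and Normal likelihood with known variance, the posterior is Normal; its mode equals its mean, the precision-weighted average.
Prior precision 1/σ₀² = 1/10 = 0.1; data precision n/σ² = 42/9 = 14/3.
μ̂ = (0.1·1 + (14/3)·(-3.9)) / (0.1 + 14/3) = (-18.1)/(143/30) = -543/143 ≈ -3.7972.

μ̂_MAP = -3.7972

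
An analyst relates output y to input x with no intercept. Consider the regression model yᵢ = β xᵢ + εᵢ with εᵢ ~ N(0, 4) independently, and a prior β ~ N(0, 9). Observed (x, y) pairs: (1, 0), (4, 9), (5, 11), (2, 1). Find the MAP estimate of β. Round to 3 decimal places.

log p(β | y) = −Σ(yᵢ − βxᵢ)²/(2·4) − β²/(2·9) + const.
Setting the derivative to zero: Σxᵢ(yᵢ − βxᵢ)/4 − β/9 = 0, so β = Σxᵢyᵢ / (Σxᵢ² + σ²/τ²).
Σxᵢyᵢ = 1·0 + 4·9 + 5·11 + 2·1 = 93; Σxᵢ² = 46; σ²/τ² = 4/9.
β̂_MAP = 93 / (46 + 4/9) = 93/(418/9) = 837/418 ≈ 2.002.

β̂_MAP = 2.002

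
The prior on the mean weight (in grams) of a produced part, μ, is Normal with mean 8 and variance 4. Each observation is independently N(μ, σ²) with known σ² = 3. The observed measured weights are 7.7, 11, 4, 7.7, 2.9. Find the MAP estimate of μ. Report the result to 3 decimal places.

n = 5; x̄ = (7.7 + 11 + 4 + 7.7 + 2.9)/5 = 33.3/5 = 6.66.
For a Normal prior and Normal likelihood with known variance, the posterior is Normal; its mode equals its mean, the precision-weighted average.
Prior precision 1/σ₀² = 1/4 = 0.25; data precision n/σ² = 5/3.
μ̂ = (0.25·8 + (5/3)·6.66) / (0.25 + 5/3) = 13.1/(23/12) = 786/115 ≈ 6.835.

μ̂_MAP = 6.835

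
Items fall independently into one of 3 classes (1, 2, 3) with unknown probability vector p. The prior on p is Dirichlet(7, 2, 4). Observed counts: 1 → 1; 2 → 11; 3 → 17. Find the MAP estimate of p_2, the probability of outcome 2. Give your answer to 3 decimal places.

The posterior is Dirichlet(αᵢ + nᵢ) = Dirichlet(8, 13, 21).
For a Dirichlet(a₁,…,a_K) with all aᵢ > 1, the mode has j-th component (aⱼ − 1)/(Σaᵢ − K).
Here Σaᵢ = 42 and K = 3, so p_2 = (13 − 1)/(42 − 3) = 12/39 ≈ 0.308.

MAP estimate: 0.308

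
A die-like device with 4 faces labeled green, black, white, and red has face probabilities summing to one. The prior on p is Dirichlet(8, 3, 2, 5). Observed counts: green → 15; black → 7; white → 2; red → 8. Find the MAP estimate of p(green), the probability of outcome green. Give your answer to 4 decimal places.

MAP estimate of p(green) = 0.4783

The posterior is Dirichlet(αᵢ + nᵢ) = Dirichlet(23, 10, 4, 13).
For a Dirichlet(a₁,…,a_K) with all aᵢ > 1, the mode has j-th component (aⱼ − 1)/(Σaᵢ − K).
Here Σaᵢ = 50 and K = 4, so p(green) = (23 − 1)/(50 − 4) = 22/46 ≈ 0.4783.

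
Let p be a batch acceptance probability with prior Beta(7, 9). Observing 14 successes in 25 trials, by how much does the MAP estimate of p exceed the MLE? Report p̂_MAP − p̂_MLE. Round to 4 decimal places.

Posterior is Beta(21, 20); MAP = (21−1)/(41−2) = 20/39 ≈ 0.51282.
MLE ignores the prior: p̂_MLE = k/n = 14/25 ≈ 0.56000.
Difference = 20/39 − 14/25 = -46/975 ≈ -0.0472.

MAP − MLE = -0.0472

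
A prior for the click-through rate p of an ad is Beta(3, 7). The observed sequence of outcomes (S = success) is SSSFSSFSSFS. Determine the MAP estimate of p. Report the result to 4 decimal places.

p̂_MAP = 0.5263

Prior: Beta(3, 7).
Data: 8 successes in 11 trials (from the sequence). The binomial likelihood contributes p^8(1−p)^3, so the posterior is Beta(3+8, 7+3) = Beta(11, 10).
For Beta(a, b) with a, b > 1 the mode is (a−1)/(a+b−2) = 10/19 ≈ 0.5263.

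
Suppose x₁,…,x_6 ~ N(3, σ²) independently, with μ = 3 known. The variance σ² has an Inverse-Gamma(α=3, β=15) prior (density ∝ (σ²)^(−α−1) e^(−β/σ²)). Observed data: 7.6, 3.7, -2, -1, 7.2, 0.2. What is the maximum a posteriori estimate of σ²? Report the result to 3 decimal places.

σ̂²_MAP = 8.438

Sum of squared deviations about the known mean: SS = (7.6−3)² + (3.7−3)² + (-2−3)² + (-1−3)² + (7.2−3)² + (0.2−3)² = 88.13.
The Normal likelihood contributes (σ²)^(−n/2) exp(−SS/(2σ²)), so the posterior is Inverse-Gamma(α + n/2, β + SS/2) = Inverse-Gamma(6, 59.065).
The mode of Inverse-Gamma(a, b) is b/(a+1) = 59.065/7 ≈ 8.438.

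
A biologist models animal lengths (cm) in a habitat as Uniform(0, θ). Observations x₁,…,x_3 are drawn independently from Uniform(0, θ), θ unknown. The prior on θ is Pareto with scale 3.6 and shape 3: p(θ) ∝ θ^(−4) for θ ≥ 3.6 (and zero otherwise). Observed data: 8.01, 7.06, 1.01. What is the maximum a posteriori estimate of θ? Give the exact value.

θ̂_MAP = 8.01

The Uniform(0, θ) likelihood is θ^(−n) for θ ≥ max(xᵢ), zero otherwise. Here max(xᵢ) = 8.01.
Posterior ∝ θ^(−4) · θ^(−3) = θ^(−7) on θ ≥ max(3.6, 8.01) = 8.01.
This density is strictly decreasing in θ, so the posterior mode lies at the lower boundary of the support.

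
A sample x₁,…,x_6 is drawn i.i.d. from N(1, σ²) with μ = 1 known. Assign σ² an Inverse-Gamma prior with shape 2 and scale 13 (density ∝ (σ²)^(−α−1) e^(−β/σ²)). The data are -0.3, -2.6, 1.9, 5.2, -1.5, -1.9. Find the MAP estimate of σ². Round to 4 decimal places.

Sum of squared deviations about the known mean: SS = (-0.3−1)² + (-2.6−1)² + (1.9−1)² + (5.2−1)² + (-1.5−1)² + (-1.9−1)² = 47.76.
The Normal likelihood contributes (σ²)^(−n/2) exp(−SS/(2σ²)), so the posterior is Inverse-Gamma(α + n/2, β + SS/2) = Inverse-Gamma(5, 36.88).
The mode of Inverse-Gamma(a, b) is b/(a+1) = 36.88/6 ≈ 6.1467.

σ̂²_MAP = 6.1467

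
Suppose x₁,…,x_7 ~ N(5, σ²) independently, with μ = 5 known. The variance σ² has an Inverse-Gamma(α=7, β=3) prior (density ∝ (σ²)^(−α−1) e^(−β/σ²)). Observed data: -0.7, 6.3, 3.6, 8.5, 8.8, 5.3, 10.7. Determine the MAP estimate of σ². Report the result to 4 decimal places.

σ̂²_MAP = 4.4091

Sum of squared deviations about the known mean: SS = (-0.7−5)² + (6.3−5)² + (3.6−5)² + (8.5−5)² + (8.8−5)² + (5.3−5)² + (10.7−5)² = 95.41.
The Normal likelihood contributes (σ²)^(−n/2) exp(−SS/(2σ²)), so the posterior is Inverse-Gamma(α + n/2, β + SS/2) = Inverse-Gamma(10.5, 50.705).
The mode of Inverse-Gamma(a, b) is b/(a+1) = 50.705/11.5 ≈ 4.4091.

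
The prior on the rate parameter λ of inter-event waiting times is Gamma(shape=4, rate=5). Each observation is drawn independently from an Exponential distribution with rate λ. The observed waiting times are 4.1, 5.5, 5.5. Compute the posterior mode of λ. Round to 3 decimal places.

λ̂_MAP = 0.299

The Exponential(rate=λ) likelihood is ∝ λ^n e^(−λΣtᵢ). Here n = 3 and Σtᵢ = 4.1 + 5.5 + 5.5 = 15.1.
Posterior ∝ λ^3e^(−5λ) · λ^3e^(−15.1λ) = λ^6e^(−20.1λ), i.e. Gamma(7, 20.1).
Mode = (a−1)/b = 6/20.1 ≈ 0.299.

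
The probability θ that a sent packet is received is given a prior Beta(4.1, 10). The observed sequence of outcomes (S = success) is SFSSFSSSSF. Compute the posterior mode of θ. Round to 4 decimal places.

θ̂_MAP = 0.4570

Prior: Beta(4.1, 10).
Data: 7 successes in 10 trials (from the sequence). The binomial likelihood contributes θ^7(1−θ)^3, so the posterior is Beta(4.1+7, 10+3) = Beta(11.1, 13).
For Beta(a, b) with a, b > 1 the mode is (a−1)/(a+b−2) = 10.1/22.1 ≈ 0.4570.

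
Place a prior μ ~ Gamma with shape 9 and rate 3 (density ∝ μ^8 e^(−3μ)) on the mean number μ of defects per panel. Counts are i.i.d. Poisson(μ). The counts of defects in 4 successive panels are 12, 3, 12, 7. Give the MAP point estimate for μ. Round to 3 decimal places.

Σxᵢ = 12+3+12+7 = 34, with n = 4.
Posterior ∝ μ^8e^(−3μ) · μ^34e^(−4μ) = μ^42e^(−7μ), i.e. Gamma(shape=43, rate=7).
The mode of a Gamma(a, b) with a ≥ 1 (shape–rate) is (a−1)/b = 42/7 ≈ 6.000.

μ̂_MAP = 6.000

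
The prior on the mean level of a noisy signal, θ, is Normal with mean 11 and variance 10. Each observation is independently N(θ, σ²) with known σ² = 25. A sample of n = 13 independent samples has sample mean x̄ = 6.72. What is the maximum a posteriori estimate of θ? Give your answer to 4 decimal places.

n = 13, x̄ = 6.72.
For a Normal prior and Normal likelihood with known variance, the posterior is Normal; its mode equals its mean, the precision-weighted average.
Prior precision 1/σ₀² = 1/10 = 0.1; data precision n/σ² = 13/25 = 0.52.
θ̂ = (0.1·11 + 0.52·6.72) / (0.1 + 0.52) = 4.5944/0.62 = 5743/775 ≈ 7.4103.

θ̂_MAP = 7.4103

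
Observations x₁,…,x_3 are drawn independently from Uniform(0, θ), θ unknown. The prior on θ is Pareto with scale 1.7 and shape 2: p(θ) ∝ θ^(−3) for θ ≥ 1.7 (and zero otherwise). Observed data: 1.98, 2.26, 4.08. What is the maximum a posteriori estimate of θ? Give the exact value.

The Uniform(0, θ) likelihood is θ^(−n) for θ ≥ max(xᵢ), zero otherwise. Here max(xᵢ) = 4.08.
Posterior ∝ θ^(−3) · θ^(−3) = θ^(−6) on θ ≥ max(1.7, 4.08) = 4.08.
This density is strictly decreasing in θ, so the posterior mode lies at the lower boundary of the support.

θ̂_MAP = 4.08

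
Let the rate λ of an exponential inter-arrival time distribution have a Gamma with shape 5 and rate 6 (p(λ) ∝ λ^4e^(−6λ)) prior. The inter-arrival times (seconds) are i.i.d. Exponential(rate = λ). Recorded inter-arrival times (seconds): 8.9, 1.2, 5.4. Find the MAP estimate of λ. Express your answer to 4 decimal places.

The Exponential(rate=λ) likelihood is ∝ λ^n e^(−λΣtᵢ). Here n = 3 and Σtᵢ = 8.9 + 1.2 + 5.4 = 15.5.
Posterior ∝ λ^4e^(−6λ) · λ^3e^(−15.5λ) = λ^7e^(−21.5λ), i.e. Gamma(8, 21.5).
Mode = (a−1)/b = 7/21.5 ≈ 0.3256.

λ̂_MAP = 0.3256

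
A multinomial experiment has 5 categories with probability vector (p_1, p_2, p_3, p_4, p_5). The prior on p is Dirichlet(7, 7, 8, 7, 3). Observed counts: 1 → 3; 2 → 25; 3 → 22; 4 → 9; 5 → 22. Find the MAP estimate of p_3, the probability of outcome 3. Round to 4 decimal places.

MAP estimate: 0.2685

The posterior is Dirichlet(αᵢ + nᵢ) = Dirichlet(10, 32, 30, 16, 25).
For a Dirichlet(a₁,…,a_K) with all aᵢ > 1, the mode has j-th component (aⱼ − 1)/(Σaᵢ − K).
Here Σaᵢ = 113 and K = 5, so p_3 = (30 − 1)/(113 − 5) = 29/108 ≈ 0.2685.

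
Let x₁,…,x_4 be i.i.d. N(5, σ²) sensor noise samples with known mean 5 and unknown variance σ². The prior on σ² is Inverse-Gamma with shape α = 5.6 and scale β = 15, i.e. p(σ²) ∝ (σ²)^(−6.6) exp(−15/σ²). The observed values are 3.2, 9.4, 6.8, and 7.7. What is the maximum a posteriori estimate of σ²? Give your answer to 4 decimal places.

σ̂²_MAP = 3.6703

Sum of squared deviations about the known mean: SS = (3.2−5)² + (9.4−5)² + (6.8−5)² + (7.7−5)² = 33.13.
The Normal likelihood contributes (σ²)^(−n/2) exp(−SS/(2σ²)), so the posterior is Inverse-Gamma(α + n/2, β + SS/2) = Inverse-Gamma(7.6, 31.565).
The mode of Inverse-Gamma(a, b) is b/(a+1) = 31.565/8.6 ≈ 3.6703.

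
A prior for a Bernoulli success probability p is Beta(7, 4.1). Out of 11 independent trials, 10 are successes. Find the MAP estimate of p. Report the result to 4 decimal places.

p̂_MAP = 0.7960

Prior: Beta(7, 4.1).
Data: 10 successes in 11 trials. The binomial likelihood contributes p^10(1−p)^1, so the posterior is Beta(7+10, 4.1+1) = Beta(17, 5.1).
For Beta(a, b) with a, b > 1 the mode is (a−1)/(a+b−2) = 16/20.1 ≈ 0.7960.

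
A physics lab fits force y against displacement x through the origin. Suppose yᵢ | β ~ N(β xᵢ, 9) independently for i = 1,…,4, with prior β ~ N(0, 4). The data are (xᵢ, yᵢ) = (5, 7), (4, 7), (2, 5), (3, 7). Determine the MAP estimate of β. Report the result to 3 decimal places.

β̂_MAP = 1.671

log p(β | y) = −Σ(yᵢ − βxᵢ)²/(2·9) − β²/(2·4) + const.
Setting the derivative to zero: Σxᵢ(yᵢ − βxᵢ)/9 − β/4 = 0, so β = Σxᵢyᵢ / (Σxᵢ² + σ²/τ²).
Σxᵢyᵢ = 5·7 + 4·7 + 2·5 + 3·7 = 94; Σxᵢ² = 54; σ²/τ² = 2.25.
β̂_MAP = 94 / (54 + 2.25) = 94/56.25 ≈ 1.671.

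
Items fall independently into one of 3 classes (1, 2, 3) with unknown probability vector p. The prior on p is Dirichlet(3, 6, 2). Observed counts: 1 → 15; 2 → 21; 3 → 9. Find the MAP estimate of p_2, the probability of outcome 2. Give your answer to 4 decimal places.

MAP estimate: 0.4906

The posterior is Dirichlet(αᵢ + nᵢ) = Dirichlet(18, 27, 11).
For a Dirichlet(a₁,…,a_K) with all aᵢ > 1, the mode has j-th component (aⱼ − 1)/(Σaᵢ − K).
Here Σaᵢ = 56 and K = 3, so p_2 = (27 − 1)/(56 − 3) = 26/53 ≈ 0.4906.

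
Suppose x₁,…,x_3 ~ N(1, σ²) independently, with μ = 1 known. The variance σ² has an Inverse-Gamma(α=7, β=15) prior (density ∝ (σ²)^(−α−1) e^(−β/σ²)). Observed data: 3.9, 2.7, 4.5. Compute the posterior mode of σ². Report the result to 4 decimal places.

σ̂²_MAP = 2.8184

Sum of squared deviations about the known mean: SS = (3.9−1)² + (2.7−1)² + (4.5−1)² = 23.55.
The Normal likelihood contributes (σ²)^(−n/2) exp(−SS/(2σ²)), so the posterior is Inverse-Gamma(α + n/2, β + SS/2) = Inverse-Gamma(8.5, 26.775).
The mode of Inverse-Gamma(a, b) is b/(a+1) = 26.775/9.5 ≈ 2.8184.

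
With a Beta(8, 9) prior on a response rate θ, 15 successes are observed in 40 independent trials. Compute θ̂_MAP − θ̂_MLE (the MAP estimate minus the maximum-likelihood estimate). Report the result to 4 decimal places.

MAP − MLE = 0.0250

Posterior is Beta(23, 34); MAP = (23−1)/(57−2) = 22/55 ≈ 0.40000.
MLE ignores the prior: θ̂_MLE = k/n = 15/40 ≈ 0.37500.
Difference = 22/55 − 15/40 = 1/40 ≈ 0.0250.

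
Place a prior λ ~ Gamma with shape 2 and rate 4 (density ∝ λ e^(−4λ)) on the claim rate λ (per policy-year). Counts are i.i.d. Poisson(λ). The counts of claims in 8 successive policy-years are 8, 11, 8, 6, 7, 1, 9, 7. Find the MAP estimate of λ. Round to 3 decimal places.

λ̂_MAP = 4.833

Σxᵢ = 8+11+8+6+7+1+9+7 = 57, with n = 8.
Posterior ∝ λe^(−4λ) · λ^57e^(−8λ) = λ^58e^(−12λ), i.e. Gamma(shape=59, rate=12).
The mode of a Gamma(a, b) with a ≥ 1 (shape–rate) is (a−1)/b = 58/12 ≈ 4.833.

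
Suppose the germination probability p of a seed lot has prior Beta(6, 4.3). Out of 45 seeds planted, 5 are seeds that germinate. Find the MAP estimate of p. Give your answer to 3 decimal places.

Prior: Beta(6, 4.3).
Data: 5 successes in 45 trials. The binomial likelihood contributes p^5(1−p)^40, so the posterior is Beta(6+5, 4.3+40) = Beta(11, 44.3).
For Beta(a, b) with a, b > 1 the mode is (a−1)/(a+b−2) = 10/53.3 ≈ 0.188.

p̂_MAP = 0.188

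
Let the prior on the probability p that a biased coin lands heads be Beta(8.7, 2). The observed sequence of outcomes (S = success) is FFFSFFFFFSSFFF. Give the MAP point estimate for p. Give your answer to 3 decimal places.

Prior: Beta(8.7, 2).
Data: 3 successes in 14 trials (from the sequence). The binomial likelihood contributes p^3(1−p)^11, so the posterior is Beta(8.7+3, 2+11) = Beta(11.7, 13).
For Beta(a, b) with a, b > 1 the mode is (a−1)/(a+b−2) = 10.7/22.7 ≈ 0.471.

p̂_MAP = 0.471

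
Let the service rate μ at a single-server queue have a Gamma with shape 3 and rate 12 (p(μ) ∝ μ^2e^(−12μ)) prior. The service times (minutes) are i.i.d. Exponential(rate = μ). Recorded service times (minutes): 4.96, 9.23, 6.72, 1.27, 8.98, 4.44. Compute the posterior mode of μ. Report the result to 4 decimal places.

The Exponential(rate=μ) likelihood is ∝ μ^n e^(−μΣtᵢ). Here n = 6 and Σtᵢ = 4.96 + 9.23 + 6.72 + 1.27 + 8.98 + 4.44 = 35.60.
Posterior ∝ μ^2e^(−12μ) · μ^6e^(−35.60μ) = μ^8e^(−47.60μ), i.e. Gamma(9, 47.60).
Mode = (a−1)/b = 8/47.60 ≈ 0.1681.

μ̂_MAP = 0.1681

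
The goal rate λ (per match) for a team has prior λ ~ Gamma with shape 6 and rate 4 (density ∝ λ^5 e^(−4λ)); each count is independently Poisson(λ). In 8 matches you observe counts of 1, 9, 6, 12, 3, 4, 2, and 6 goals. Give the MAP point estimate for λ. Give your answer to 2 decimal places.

λ̂_MAP = 4.00

Σxᵢ = 1+9+6+12+3+4+2+6 = 43, with n = 8.
Posterior ∝ λ^5e^(−4λ) · λ^43e^(−8λ) = λ^48e^(−12λ), i.e. Gamma(shape=49, rate=12).
The mode of a Gamma(a, b) with a ≥ 1 (shape–rate) is (a−1)/b = 48/12 ≈ 4.00.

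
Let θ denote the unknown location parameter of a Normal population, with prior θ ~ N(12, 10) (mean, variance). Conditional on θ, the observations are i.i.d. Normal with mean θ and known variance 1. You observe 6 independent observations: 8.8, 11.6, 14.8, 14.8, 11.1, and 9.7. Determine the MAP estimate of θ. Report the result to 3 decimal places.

θ̂_MAP = 11.803

n = 6; x̄ = (8.8 + 11.6 + 14.8 + 14.8 + 11.1 + 9.7)/6 = 70.8/6 = 11.8.
For a Normal prior and Normal likelihood with known variance, the posterior is Normal; its mode equals its mean, the precision-weighted average.
Prior precision 1/σ₀² = 1/10 = 0.1; data precision n/σ² = 6/1 = 6.
θ̂ = (0.1·12 + 6·11.8) / (0.1 + 6) = 72/6.1 = 720/61 ≈ 11.803.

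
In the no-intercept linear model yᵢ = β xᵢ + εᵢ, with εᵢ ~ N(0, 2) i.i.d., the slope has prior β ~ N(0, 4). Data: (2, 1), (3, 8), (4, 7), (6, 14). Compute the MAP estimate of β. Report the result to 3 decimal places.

β̂_MAP = 2.107

log p(β | y) = −Σ(yᵢ − βxᵢ)²/(2·2) − β²/(2·4) + const.
Setting the derivative to zero: Σxᵢ(yᵢ − βxᵢ)/2 − β/4 = 0, so β = Σxᵢyᵢ / (Σxᵢ² + σ²/τ²).
Σxᵢyᵢ = 2·1 + 3·8 + 4·7 + 6·14 = 138; Σxᵢ² = 65; σ²/τ² = 0.5.
β̂_MAP = 138 / (65 + 0.5) = 138/65.5 ≈ 2.107.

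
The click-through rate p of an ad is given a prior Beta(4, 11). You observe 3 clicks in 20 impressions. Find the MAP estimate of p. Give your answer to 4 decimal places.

Prior: Beta(4, 11).
Data: 3 successes in 20 trials. The binomial likelihood contributes p^3(1−p)^17, so the posterior is Beta(4+3, 11+17) = Beta(7, 28).
For Beta(a, b) with a, b > 1 the mode is (a−1)/(a+b−2) = 6/33 ≈ 0.1818.

p̂_MAP = 0.1818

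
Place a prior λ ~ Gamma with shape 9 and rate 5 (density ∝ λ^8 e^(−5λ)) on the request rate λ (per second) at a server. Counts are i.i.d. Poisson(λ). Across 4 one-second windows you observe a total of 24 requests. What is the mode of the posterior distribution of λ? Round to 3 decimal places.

λ̂_MAP = 3.556

Σxᵢ = 24, n = 4.
Posterior ∝ λ^8e^(−5λ) · λ^24e^(−4λ) = λ^32e^(−9λ), i.e. Gamma(shape=33, rate=9).
The mode of a Gamma(a, b) with a ≥ 1 (shape–rate) is (a−1)/b = 32/9 ≈ 3.556.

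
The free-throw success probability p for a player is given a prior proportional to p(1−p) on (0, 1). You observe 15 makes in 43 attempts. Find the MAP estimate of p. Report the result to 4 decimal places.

p̂_MAP = 0.3556

The prior density ∝ p(1−p)^1 is the kernel of Beta(2, 2).
Data: 15 successes in 43 trials. The binomial likelihood contributes p^15(1−p)^28, so the posterior is Beta(2+15, 2+28) = Beta(17, 30).
For Beta(a, b) with a, b > 1 the mode is (a−1)/(a+b−2) = 16/45 ≈ 0.3556.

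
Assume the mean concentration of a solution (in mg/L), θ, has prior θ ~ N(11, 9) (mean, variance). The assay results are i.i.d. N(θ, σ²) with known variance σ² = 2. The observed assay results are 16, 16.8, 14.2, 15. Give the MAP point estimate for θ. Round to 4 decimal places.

θ̂_MAP = 15.2632

n = 4; x̄ = (16 + 16.8 + 14.2 + 15)/4 = 62/4 = 15.5.
For a Normal prior and Normal likelihood with known variance, the posterior is Normal; its mode equals its mean, the precision-weighted average.
Prior precision 1/σ₀² = 1/9; data precision n/σ² = 4/2 = 2.
θ̂ = ((1/9)·11 + 2·15.5) / (1/9 + 2) = (290/9)/(19/9) = 290/19 ≈ 15.2632.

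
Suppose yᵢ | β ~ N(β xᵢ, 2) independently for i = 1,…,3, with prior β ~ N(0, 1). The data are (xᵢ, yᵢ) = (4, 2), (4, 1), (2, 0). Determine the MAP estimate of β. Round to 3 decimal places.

log p(β | y) = −Σ(yᵢ − βxᵢ)²/(2·2) − β²/(2·1) + const.
Setting the derivative to zero: Σxᵢ(yᵢ − βxᵢ)/2 − β/1 = 0, so β = Σxᵢyᵢ / (Σxᵢ² + σ²/τ²).
Σxᵢyᵢ = 4·2 + 4·1 + 2·0 = 12; Σxᵢ² = 36; σ²/τ² = 2.
β̂_MAP = 12 / (36 + 2) = 12/38 ≈ 0.316.

β̂_MAP = 0.316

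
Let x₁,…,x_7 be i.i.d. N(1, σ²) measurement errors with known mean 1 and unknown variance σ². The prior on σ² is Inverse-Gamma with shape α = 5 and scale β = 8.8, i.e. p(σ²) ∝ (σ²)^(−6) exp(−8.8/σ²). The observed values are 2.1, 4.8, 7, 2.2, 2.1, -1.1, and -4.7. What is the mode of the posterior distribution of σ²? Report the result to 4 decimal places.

σ̂²_MAP = 5.7263

Sum of squared deviations about the known mean: SS = (2.1−1)² + (4.8−1)² + (7−1)² + (2.2−1)² + (2.1−1)² + (-1.1−1)² + (-4.7−1)² = 91.2.
The Normal likelihood contributes (σ²)^(−n/2) exp(−SS/(2σ²)), so the posterior is Inverse-Gamma(α + n/2, β + SS/2) = Inverse-Gamma(8.5, 54.4).
The mode of Inverse-Gamma(a, b) is b/(a+1) = 54.4/9.5 ≈ 5.7263.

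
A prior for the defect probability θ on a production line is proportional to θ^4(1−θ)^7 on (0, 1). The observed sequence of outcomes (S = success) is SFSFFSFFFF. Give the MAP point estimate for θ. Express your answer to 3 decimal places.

θ̂_MAP = 0.333

The prior density ∝ θ^4(1−θ)^7 is the kernel of Beta(5, 8).
Data: 3 successes in 10 trials (from the sequence). The binomial likelihood contributes θ^3(1−θ)^7, so the posterior is Beta(5+3, 8+7) = Beta(8, 15).
For Beta(a, b) with a, b > 1 the mode is (a−1)/(a+b−2) = 7/21 ≈ 0.333.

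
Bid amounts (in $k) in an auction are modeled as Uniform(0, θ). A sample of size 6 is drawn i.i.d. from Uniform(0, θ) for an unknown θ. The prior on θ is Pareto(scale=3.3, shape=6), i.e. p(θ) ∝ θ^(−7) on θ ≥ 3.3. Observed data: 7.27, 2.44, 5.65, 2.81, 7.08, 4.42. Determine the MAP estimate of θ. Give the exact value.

The Uniform(0, θ) likelihood is θ^(−n) for θ ≥ max(xᵢ), zero otherwise. Here max(xᵢ) = 7.27.
Posterior ∝ θ^(−7) · θ^(−6) = θ^(−13) on θ ≥ max(3.3, 7.27) = 7.27.
This density is strictly decreasing in θ, so the posterior mode lies at the lower boundary of the support.

θ̂_MAP = 7.27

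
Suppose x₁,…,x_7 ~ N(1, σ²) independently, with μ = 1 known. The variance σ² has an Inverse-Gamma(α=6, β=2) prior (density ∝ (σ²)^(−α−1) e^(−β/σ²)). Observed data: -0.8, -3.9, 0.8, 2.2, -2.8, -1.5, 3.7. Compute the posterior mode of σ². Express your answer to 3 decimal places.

Sum of squared deviations about the known mean: SS = (-0.8−1)² + (-3.9−1)² + (0.8−1)² + (2.2−1)² + (-2.8−1)² + (-1.5−1)² + (3.7−1)² = 56.71.
The Normal likelihood contributes (σ²)^(−n/2) exp(−SS/(2σ²)), so the posterior is Inverse-Gamma(α + n/2, β + SS/2) = Inverse-Gamma(9.5, 30.355).
The mode of Inverse-Gamma(a, b) is b/(a+1) = 30.355/10.5 ≈ 2.891.

σ̂²_MAP = 2.891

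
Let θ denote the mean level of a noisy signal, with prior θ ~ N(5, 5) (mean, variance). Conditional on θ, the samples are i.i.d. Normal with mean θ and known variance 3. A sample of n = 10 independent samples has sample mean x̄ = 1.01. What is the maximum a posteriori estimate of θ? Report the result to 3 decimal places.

θ̂_MAP = 1.236

n = 10, x̄ = 1.01.
For a Normal prior and Normal likelihood with known variance, the posterior is Normal; its mode equals its mean, the precision-weighted average.
Prior precision 1/σ₀² = 1/5 = 0.2; data precision n/σ² = 10/3.
θ̂ = (0.2·5 + (10/3)·1.01) / (0.2 + 10/3) = (131/30)/(53/15) = 131/106 ≈ 1.236.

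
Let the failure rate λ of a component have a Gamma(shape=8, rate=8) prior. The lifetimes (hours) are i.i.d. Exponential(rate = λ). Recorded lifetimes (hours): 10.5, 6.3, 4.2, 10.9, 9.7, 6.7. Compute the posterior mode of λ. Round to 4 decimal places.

The Exponential(rate=λ) likelihood is ∝ λ^n e^(−λΣtᵢ). Here n = 6 and Σtᵢ = 10.5 + 6.3 + 4.2 + 10.9 + 9.7 + 6.7 = 48.3.
Posterior ∝ λ^7e^(−8λ) · λ^6e^(−48.3λ) = λ^13e^(−56.3λ), i.e. Gamma(14, 56.3).
Mode = (a−1)/b = 13/56.3 ≈ 0.2309.

λ̂_MAP = 0.2309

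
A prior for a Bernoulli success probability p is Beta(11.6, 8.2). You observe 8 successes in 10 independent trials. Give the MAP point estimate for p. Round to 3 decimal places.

p̂_MAP = 0.669

Prior: Beta(11.6, 8.2).
Data: 8 successes in 10 trials. The binomial likelihood contributes p^8(1−p)^2, so the posterior is Beta(11.6+8, 8.2+2) = Beta(19.6, 10.2).
For Beta(a, b) with a, b > 1 the mode is (a−1)/(a+b−2) = 18.6/27.8 ≈ 0.669.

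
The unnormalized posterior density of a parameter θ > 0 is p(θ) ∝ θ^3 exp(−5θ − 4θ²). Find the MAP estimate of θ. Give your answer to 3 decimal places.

ℓ'(θ) = 3/θ − 5 − 8θ. Setting this to zero and multiplying by θ: 8θ² + 5θ − 3 = 0.
θ = (−5 + √(5² + 4·8·3)) / (2·8) = (−5 + √121) / 16 = (−5 + 11)/16 = 3/8.
ℓ''(θ) = −3/θ² − 8 < 0, confirming a maximum.

θ̂_MAP = 0.375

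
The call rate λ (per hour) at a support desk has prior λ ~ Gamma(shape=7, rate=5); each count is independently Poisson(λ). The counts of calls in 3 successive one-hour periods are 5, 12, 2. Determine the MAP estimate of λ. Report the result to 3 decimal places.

λ̂_MAP = 3.125

Σxᵢ = 5+12+2 = 19, with n = 3.
Posterior ∝ λ^6e^(−5λ) · λ^19e^(−3λ) = λ^25e^(−8λ), i.e. Gamma(shape=26, rate=8).
The mode of a Gamma(a, b) with a ≥ 1 (shape–rate) is (a−1)/b = 25/8 ≈ 3.125.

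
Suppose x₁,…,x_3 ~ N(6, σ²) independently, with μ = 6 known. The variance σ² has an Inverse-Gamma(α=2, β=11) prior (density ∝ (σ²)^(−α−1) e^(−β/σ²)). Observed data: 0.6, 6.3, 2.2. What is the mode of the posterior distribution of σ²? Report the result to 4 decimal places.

σ̂²_MAP = 7.2989

Sum of squared deviations about the known mean: SS = (0.6−6)² + (6.3−6)² + (2.2−6)² = 43.69.
The Normal likelihood contributes (σ²)^(−n/2) exp(−SS/(2σ²)), so the posterior is Inverse-Gamma(α + n/2, β + SS/2) = Inverse-Gamma(3.5, 32.845).
The mode of Inverse-Gamma(a, b) is b/(a+1) = 32.845/4.5 ≈ 7.2989.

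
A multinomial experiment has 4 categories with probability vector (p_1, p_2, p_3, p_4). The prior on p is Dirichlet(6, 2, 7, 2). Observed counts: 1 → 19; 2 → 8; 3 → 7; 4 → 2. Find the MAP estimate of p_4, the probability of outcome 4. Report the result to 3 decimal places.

The posterior is Dirichlet(αᵢ + nᵢ) = Dirichlet(25, 10, 14, 4).
For a Dirichlet(a₁,…,a_K) with all aᵢ > 1, the mode has j-th component (aⱼ − 1)/(Σaᵢ − K).
Here Σaᵢ = 53 and K = 4, so p_4 = (4 − 1)/(53 − 4) = 3/49 ≈ 0.061.

MAP estimate: 0.061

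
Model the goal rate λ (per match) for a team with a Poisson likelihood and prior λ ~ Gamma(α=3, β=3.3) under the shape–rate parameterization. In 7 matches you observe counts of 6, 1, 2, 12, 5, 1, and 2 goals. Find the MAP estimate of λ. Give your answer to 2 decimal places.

Σxᵢ = 6+1+2+12+5+1+2 = 29, with n = 7.
Posterior ∝ λ^2e^(−3.3λ) · λ^29e^(−7λ) = λ^31e^(−10.3λ), i.e. Gamma(shape=32, rate=10.3).
The mode of a Gamma(a, b) with a ≥ 1 (shape–rate) is (a−1)/b = 31/10.3 ≈ 3.01.

λ̂_MAP = 3.01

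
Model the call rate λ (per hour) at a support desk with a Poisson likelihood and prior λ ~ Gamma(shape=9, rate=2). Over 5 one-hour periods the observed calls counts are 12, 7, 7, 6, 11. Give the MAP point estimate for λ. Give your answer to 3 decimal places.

λ̂_MAP = 7.286

Σxᵢ = 12+7+7+6+11 = 43, with n = 5.
Posterior ∝ λ^8e^(−2λ) · λ^43e^(−5λ) = λ^51e^(−7λ), i.e. Gamma(shape=52, rate=7).
The mode of a Gamma(a, b) with a ≥ 1 (shape–rate) is (a−1)/b = 51/7 ≈ 7.286.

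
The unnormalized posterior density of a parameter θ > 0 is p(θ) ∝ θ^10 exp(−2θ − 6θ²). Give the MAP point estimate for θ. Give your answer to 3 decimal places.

θ̂_MAP = 0.833

ℓ'(θ) = 10/θ − 2 − 12θ. Setting this to zero and multiplying by θ: 12θ² + 2θ − 10 = 0.
θ = (−2 + √(2² + 4·12·10)) / (2·12) = (−2 + √484) / 24 = (−2 + 22)/24 = 5/6.
ℓ''(θ) = −10/θ² − 12 < 0, confirming a maximum.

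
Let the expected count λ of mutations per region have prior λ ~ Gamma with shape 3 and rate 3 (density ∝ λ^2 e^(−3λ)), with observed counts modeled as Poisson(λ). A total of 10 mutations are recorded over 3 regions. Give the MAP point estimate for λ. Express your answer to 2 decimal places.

Σxᵢ = 10, n = 3.
Posterior ∝ λ^2e^(−3λ) · λ^10e^(−3λ) = λ^12e^(−6λ), i.e. Gamma(shape=13, rate=6).
The mode of a Gamma(a, b) with a ≥ 1 (shape–rate) is (a−1)/b = 12/6 ≈ 2.00.

λ̂_MAP = 2.00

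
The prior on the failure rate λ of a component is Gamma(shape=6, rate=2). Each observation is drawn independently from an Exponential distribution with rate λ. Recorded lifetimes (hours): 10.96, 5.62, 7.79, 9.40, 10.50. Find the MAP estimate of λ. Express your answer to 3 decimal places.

λ̂_MAP = 0.216

The Exponential(rate=λ) likelihood is ∝ λ^n e^(−λΣtᵢ). Here n = 5 and Σtᵢ = 10.96 + 5.62 + 7.79 + 9.40 + 10.50 = 44.27.
Posterior ∝ λ^5e^(−2λ) · λ^5e^(−44.27λ) = λ^10e^(−46.27λ), i.e. Gamma(11, 46.27).
Mode = (a−1)/b = 10/46.27 ≈ 0.216.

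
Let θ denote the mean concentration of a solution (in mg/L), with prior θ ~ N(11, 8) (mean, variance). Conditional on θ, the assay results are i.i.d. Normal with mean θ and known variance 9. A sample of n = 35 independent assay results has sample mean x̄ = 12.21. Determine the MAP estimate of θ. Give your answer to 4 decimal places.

θ̂_MAP = 12.1723

n = 35, x̄ = 12.21.
For a Normal prior and Normal likelihood with known variance, the posterior is Normal; its mode equals its mean, the precision-weighted average.
Prior precision 1/σ₀² = 1/8 = 0.125; data precision n/σ² = 35/9.
θ̂ = (0.125·11 + (35/9)·12.21) / (0.125 + 35/9) = (5863/120)/(289/72) = 17589/1445 ≈ 12.1723.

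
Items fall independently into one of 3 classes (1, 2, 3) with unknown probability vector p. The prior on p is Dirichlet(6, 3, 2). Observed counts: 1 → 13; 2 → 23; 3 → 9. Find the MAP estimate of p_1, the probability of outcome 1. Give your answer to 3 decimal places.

MAP estimate: 0.340

The posterior is Dirichlet(αᵢ + nᵢ) = Dirichlet(19, 26, 11).
For a Dirichlet(a₁,…,a_K) with all aᵢ > 1, the mode has j-th component (aⱼ − 1)/(Σaᵢ − K).
Here Σaᵢ = 56 and K = 3, so p_1 = (19 − 1)/(56 − 3) = 18/53 ≈ 0.340.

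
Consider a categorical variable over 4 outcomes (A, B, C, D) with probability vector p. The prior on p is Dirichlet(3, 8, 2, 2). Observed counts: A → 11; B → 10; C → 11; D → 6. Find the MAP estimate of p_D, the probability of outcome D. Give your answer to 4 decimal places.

The posterior is Dirichlet(αᵢ + nᵢ) = Dirichlet(14, 18, 13, 8).
For a Dirichlet(a₁,…,a_K) with all aᵢ > 1, the mode has j-th component (aⱼ − 1)/(Σaᵢ − K).
Here Σaᵢ = 53 and K = 4, so p_D = (8 − 1)/(53 − 4) = 7/49 ≈ 0.1429.

MAP estimate of p_D = 0.1429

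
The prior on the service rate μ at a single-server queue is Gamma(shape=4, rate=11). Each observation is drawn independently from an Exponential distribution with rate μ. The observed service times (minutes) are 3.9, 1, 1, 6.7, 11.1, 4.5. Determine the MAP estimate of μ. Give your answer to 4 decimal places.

μ̂_MAP = 0.2296

The Exponential(rate=μ) likelihood is ∝ μ^n e^(−μΣtᵢ). Here n = 6 and Σtᵢ = 3.9 + 1 + 1 + 6.7 + 11.1 + 4.5 = 28.2.
Posterior ∝ μ^3e^(−11μ) · μ^6e^(−28.2μ) = μ^9e^(−39.2μ), i.e. Gamma(10, 39.2).
Mode = (a−1)/b = 9/39.2 ≈ 0.2296.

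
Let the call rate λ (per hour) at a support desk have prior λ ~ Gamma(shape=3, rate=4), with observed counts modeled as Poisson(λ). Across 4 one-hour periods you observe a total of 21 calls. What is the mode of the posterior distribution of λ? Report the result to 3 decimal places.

λ̂_MAP = 2.875

Σxᵢ = 21, n = 4.
Posterior ∝ λ^2e^(−4λ) · λ^21e^(−4λ) = λ^23e^(−8λ), i.e. Gamma(shape=24, rate=8).
The mode of a Gamma(a, b) with a ≥ 1 (shape–rate) is (a−1)/b = 23/8 ≈ 2.875.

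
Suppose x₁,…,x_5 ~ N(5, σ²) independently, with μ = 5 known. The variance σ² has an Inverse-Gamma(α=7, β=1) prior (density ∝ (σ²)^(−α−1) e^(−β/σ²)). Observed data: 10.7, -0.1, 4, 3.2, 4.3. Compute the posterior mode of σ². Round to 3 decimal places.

Sum of squared deviations about the known mean: SS = (10.7−5)² + (-0.1−5)² + (4−5)² + (3.2−5)² + (4.3−5)² = 63.23.
The Normal likelihood contributes (σ²)^(−n/2) exp(−SS/(2σ²)), so the posterior is Inverse-Gamma(α + n/2, β + SS/2) = Inverse-Gamma(9.5, 32.615).
The mode of Inverse-Gamma(a, b) is b/(a+1) = 32.615/10.5 ≈ 3.106.

σ̂²_MAP = 3.106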